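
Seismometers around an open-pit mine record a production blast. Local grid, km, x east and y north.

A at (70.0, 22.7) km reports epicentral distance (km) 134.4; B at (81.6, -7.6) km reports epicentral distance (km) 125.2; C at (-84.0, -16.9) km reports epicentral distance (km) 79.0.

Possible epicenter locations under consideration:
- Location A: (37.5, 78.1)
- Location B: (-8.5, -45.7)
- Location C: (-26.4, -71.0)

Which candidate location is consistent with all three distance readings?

For each candidate, compare |candidate − station| to the reported distance:
Location A: residuals A 70.2, B 28.8, C 75.2 → max 75.2 km
Location B: residuals A 30.3, B 27.4, C 1.8 → max 30.3 km
Location C: residuals A 0.0, B 0.0, C 0.0 → max 0.0 km
Only Location C has all residuals ≈ 0.

Location C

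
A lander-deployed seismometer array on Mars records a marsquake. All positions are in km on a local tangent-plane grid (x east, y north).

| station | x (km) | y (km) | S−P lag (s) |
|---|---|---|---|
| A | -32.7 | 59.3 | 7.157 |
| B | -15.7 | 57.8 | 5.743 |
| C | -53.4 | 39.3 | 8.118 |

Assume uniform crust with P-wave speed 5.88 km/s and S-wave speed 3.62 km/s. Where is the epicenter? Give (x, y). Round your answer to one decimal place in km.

(19.7, 16.9)

Distance from S−P lag: d = Δt · v_P v_S / (v_P − v_S) = Δt · (5.88·3.62)/(5.88−3.62) ≈ 9.4184·Δt.
So d_A = 67.41, d_B = 54.09, d_C = 76.46 km.
Circle about each station: (x + 32.7)² + (y − 59.3)² = 67.41²; (x + 15.7)² + (y − 57.8)² = 54.09²; (x + 53.4)² + (y − 39.3)² = 76.46².
Subtracting the A equation from the B and C equations removes the quadratic terms:
34.0 x − 3.0 y = 619.93
-41.4 x − 40.0 y = -1491.75
Solving the 2×2 system: x ≈ 19.7, y ≈ 16.9 km.
Check against A (with the unrounded x, y): √((x + 32.7)²+(y − 59.3)²) = 67.44 ≈ 67.41 km. ✓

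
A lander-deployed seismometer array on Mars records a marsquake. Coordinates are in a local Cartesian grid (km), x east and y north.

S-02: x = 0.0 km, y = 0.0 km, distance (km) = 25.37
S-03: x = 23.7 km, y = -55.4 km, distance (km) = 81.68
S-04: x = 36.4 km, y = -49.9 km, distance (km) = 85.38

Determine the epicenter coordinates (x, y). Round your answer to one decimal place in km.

Circle about each station: x² + y² = 25.37²; (x − 23.7)² + (y + 55.4)² = 81.68²; (x − 36.4)² + (y + 49.9)² = 85.38².
Subtracting the S-02 equation from the S-03 and S-04 equations removes the quadratic terms:
47.4 x − 110.8 y = -2397.14
72.8 x − 99.8 y = -2831.14
Solving the 2×2 system: x ≈ -22.3, y ≈ 12.1 km.

x ≈ -22.3 km, y ≈ 12.1 km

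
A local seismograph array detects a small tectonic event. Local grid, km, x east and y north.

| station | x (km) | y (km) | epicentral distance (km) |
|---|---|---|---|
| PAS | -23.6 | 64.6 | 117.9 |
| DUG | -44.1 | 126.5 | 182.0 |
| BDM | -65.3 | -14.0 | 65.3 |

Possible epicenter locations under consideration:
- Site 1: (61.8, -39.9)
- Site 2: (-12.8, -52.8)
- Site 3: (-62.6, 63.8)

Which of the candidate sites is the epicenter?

For each candidate, compare |candidate − station| to the reported distance:
Site 1: residuals PAS 17.1, DUG 15.2, BDM 64.4 → max 64.4 km
Site 2: residuals PAS 0.0, DUG 0.0, BDM 0.0 → max 0.0 km
Site 3: residuals PAS 78.9, DUG 116.6, BDM 12.5 → max 116.6 km
Only Site 2 has all residuals ≈ 0.

Site 2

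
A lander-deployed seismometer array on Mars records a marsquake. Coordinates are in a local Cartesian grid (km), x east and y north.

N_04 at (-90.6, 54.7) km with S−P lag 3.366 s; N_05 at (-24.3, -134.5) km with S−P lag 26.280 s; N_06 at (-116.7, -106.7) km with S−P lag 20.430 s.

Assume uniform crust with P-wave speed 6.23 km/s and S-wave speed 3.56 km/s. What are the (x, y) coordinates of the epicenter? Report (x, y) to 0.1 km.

-117.3 km east, 63.0 km north

Distance from S−P lag: d = Δt · v_P v_S / (v_P − v_S) = Δt · (6.23·3.56)/(6.23−3.56) ≈ 8.3067·Δt.
So d_N_04 = 27.96, d_N_05 = 218.30, d_N_06 = 169.71 km.
Circle about each station: (x + 90.6)² + (y − 54.7)² = 27.96²; (x + 24.3)² + (y + 134.5)² = 218.30²; (x + 116.7)² + (y + 106.7)² = 169.71².
Subtracting the N_04 equation from the N_05 and N_06 equations removes the quadratic terms:
132.6 x − 378.4 y = -39392.84
-52.2 x − 322.8 y = -14216.39
Solving the 2×2 system: x ≈ -117.3, y ≈ 63.0 km.
Check against N_04 (with the unrounded x, y): √((x + 90.6)²+(y − 54.7)²) = 27.94 ≈ 27.96 km. ✓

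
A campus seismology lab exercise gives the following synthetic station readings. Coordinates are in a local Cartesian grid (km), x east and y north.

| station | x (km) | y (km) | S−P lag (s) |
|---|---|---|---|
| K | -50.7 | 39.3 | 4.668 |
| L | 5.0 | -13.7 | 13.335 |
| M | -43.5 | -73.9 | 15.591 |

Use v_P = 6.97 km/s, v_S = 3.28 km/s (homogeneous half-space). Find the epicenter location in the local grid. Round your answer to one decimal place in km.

Distance from S−P lag: d = Δt · v_P v_S / (v_P − v_S) = Δt · (6.97·3.28)/(6.97−3.28) ≈ 6.1956·Δt.
So d_K = 28.92, d_L = 82.62, d_M = 96.59 km.
Circle about each station: (x + 50.7)² + (y − 39.3)² = 28.92²; (x − 5.0)² + (y + 13.7)² = 82.62²; (x + 43.5)² + (y + 73.9)² = 96.59².
Subtracting pairs of circle equations eliminates x²+y² and gives linear equations (the radical axes):
111.4 x − 106.0 y = -9891.99
14.4 x − 226.4 y = -5254.78
Solving the 2×2 system: x ≈ -71.0, y ≈ 18.7 km.

x ≈ -71.0 km, y ≈ 18.7 km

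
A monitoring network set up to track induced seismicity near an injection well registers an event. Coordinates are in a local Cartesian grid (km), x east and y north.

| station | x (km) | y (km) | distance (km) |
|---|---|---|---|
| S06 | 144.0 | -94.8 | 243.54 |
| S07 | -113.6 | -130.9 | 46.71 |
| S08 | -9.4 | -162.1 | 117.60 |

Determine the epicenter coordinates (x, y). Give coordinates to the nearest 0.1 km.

Circle about each station: (x − 144.0)² + (y + 94.8)² = 243.54²; (x + 113.6)² + (y + 130.9)² = 46.71²; (x + 9.4)² + (y + 162.1)² = 117.60².
Subtracting pairs of circle equations eliminates x²+y² and gives linear equations (the radical axes):
-515.2 x − 72.2 y = 57446.64
-306.8 x − 134.6 y = 42123.70
Solving the 2×2 system: x ≈ -99.4, y ≈ -86.4 km.
Check against S06 (with the unrounded x, y): √((x − 144.0)²+(y + 94.8)²) = 243.54 ≈ 243.54 km. ✓

(-99.4, -86.4)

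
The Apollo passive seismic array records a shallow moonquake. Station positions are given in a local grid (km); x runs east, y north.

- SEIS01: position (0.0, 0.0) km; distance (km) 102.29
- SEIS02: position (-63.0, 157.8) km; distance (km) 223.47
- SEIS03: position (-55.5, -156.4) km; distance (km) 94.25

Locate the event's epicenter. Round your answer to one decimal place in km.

-78.9 km east, -65.1 km north

Circle about each station: x² + y² = 102.29²; (x + 63.0)² + (y − 157.8)² = 223.47²; (x + 55.5)² + (y + 156.4)² = 94.25².
Subtracting pairs of circle equations eliminates x²+y² and gives linear equations (the radical axes):
-126.0 x + 315.6 y = -10605.76
-111.0 x − 312.8 y = 29121.39
Solving the 2×2 system: x ≈ -78.9, y ≈ -65.1 km.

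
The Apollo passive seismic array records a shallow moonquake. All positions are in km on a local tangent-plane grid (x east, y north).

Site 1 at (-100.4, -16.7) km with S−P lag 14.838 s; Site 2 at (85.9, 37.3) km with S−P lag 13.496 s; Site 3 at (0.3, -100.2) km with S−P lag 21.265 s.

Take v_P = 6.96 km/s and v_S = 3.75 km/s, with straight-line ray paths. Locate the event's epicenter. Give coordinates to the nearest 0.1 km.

Distance from S−P lag: d = Δt · v_P v_S / (v_P − v_S) = Δt · (6.96·3.75)/(6.96−3.75) ≈ 8.1308·Δt.
So d_Site 1 = 120.65, d_Site 2 = 109.73, d_Site 3 = 172.90 km.
Circle about each station: (x + 100.4)² + (y + 16.7)² = 120.65²; (x − 85.9)² + (y − 37.3)² = 109.73²; (x − 0.3)² + (y + 100.2)² = 172.90².
Subtracting pairs of circle equations eliminates x²+y² and gives linear equations (the radical axes):
372.6 x + 108.0 y = 926.80
201.4 x − 167.0 y = -15656.91
Solving the 2×2 system: x ≈ -18.3, y ≈ 71.7 km.

(-18.3, 71.7)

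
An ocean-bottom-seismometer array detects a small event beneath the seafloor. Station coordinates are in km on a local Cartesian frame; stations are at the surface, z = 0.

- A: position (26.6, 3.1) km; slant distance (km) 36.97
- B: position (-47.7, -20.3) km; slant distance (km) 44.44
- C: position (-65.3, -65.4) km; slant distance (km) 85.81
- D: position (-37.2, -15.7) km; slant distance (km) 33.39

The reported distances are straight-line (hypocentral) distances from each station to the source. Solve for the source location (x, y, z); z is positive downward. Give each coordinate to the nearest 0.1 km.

Each station gives a sphere (x−x_i)² + (y−y_i)² + z² = d_i² (stations at z=0).
Subtracting the A sphere from B and C: z² cancels, leaving linear equations in x and y:
-148.6 x − 46.8 y = 1362.08
-183.8 x − 137.0 y = 1827.50
Solving: x ≈ -8.598, y ≈ -1.805 km (keep extra digits for the depth step; rounded: -8.6, -1.8).
Then from the A sphere: z² = 36.97² − (x − 26.6)² − (y − 3.1)² with x = -8.598, y = -1.805, so z ≈ 10.189 ≈ 10.2 km.

(-8.6, -1.8, 10.2)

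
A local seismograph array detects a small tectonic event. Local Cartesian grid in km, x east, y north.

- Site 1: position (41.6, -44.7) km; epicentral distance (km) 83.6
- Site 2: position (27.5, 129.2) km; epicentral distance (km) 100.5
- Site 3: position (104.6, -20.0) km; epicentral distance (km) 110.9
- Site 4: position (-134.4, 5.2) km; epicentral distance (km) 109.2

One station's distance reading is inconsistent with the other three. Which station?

Site 4

Solve using three stations at a time. Using Site 1, Site 2, Site 3 (subtract circle equations pairwise → linear system) gives (x, y) ≈ (6.1, 31.0).
Distances from that point to each station vs reported:
  Site 1: calculated 83.6 vs reported 83.6 → residual 0.0 km
  Site 2: calculated 100.5 vs reported 100.5 → residual 0.0 km
  Site 3: calculated 110.9 vs reported 110.9 → residual 0.0 km
  Site 4: calculated 142.9 vs reported 109.2 → residual 33.7 km
Site 1, Site 2, Site 3 are mutually consistent (residuals ≈ 0); Site 4 is off by 33.7 km.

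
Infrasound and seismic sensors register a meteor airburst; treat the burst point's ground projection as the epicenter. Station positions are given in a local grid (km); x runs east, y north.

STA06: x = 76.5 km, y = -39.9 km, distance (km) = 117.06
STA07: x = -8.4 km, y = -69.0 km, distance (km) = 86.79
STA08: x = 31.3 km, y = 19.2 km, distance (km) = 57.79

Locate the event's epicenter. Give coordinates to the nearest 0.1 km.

x ≈ -26.4 km, y ≈ 15.9 km

Circle about each station: (x − 76.5)² + (y + 39.9)² = 117.06²; (x + 8.4)² + (y + 69.0)² = 86.79²; (x − 31.3)² + (y − 19.2)² = 57.79².
Subtracting pairs of circle equations eliminates x²+y² and gives linear equations (the radical axes):
-169.8 x − 58.2 y = 3557.84
-90.4 x + 118.2 y = 4267.43
Solving the 2×2 system: x ≈ -26.4, y ≈ 15.9 km.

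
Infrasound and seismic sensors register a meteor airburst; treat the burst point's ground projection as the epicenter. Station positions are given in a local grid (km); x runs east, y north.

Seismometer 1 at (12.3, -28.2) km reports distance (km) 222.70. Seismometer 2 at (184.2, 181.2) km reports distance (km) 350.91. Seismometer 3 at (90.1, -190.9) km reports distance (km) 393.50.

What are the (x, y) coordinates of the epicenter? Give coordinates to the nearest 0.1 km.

(-160.0, 112.9)

Circle about each station: (x − 12.3)² + (y + 28.2)² = 222.70²; (x − 184.2)² + (y − 181.2)² = 350.91²; (x − 90.1)² + (y + 190.9)² = 393.50².
Subtracting the Seismometer 1 equation from the Seismometer 2 and Seismometer 3 equations removes the quadratic terms:
343.8 x + 418.8 y = -7725.99
155.6 x − 325.4 y = -61632.67
Solving the 2×2 system: x ≈ -160.0, y ≈ 112.9 km.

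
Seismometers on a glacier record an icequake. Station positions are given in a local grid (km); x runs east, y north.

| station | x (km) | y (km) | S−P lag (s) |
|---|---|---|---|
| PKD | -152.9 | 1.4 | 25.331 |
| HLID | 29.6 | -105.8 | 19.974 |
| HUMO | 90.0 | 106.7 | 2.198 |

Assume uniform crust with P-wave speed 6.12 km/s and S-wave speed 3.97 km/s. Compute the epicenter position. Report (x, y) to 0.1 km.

Distance from S−P lag: d = Δt · v_P v_S / (v_P − v_S) = Δt · (6.12·3.97)/(6.12−3.97) ≈ 11.3007·Δt.
So d_PKD = 286.26, d_HLID = 225.72, d_HUMO = 24.84 km.
Circle about each station: (x + 152.9)² + (y − 1.4)² = 286.26²; (x − 29.6)² + (y + 105.8)² = 225.72²; (x − 90.0)² + (y − 106.7)² = 24.84².
Subtracting the PKD equation from the HLID and HUMO equations removes the quadratic terms:
365.0 x − 214.4 y = 19684.70
485.8 x + 210.6 y = 77432.28
Solving the 2×2 system: x ≈ 114.6, y ≈ 103.3 km.
Check against PKD (with the unrounded x, y): √((x + 152.9)²+(y − 1.4)²) = 286.26 ≈ 286.26 km. ✓

114.6 km east, 103.3 km north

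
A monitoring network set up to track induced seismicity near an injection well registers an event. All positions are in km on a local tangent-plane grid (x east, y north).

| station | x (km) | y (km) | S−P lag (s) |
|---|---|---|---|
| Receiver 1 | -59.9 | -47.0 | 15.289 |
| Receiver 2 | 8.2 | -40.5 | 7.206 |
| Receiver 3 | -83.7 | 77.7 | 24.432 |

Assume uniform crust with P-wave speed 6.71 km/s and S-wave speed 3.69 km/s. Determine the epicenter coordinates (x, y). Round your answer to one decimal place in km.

Distance from S−P lag: d = Δt · v_P v_S / (v_P − v_S) = Δt · (6.71·3.69)/(6.71−3.69) ≈ 8.1986·Δt.
So d_Receiver 1 = 125.35, d_Receiver 2 = 59.08, d_Receiver 3 = 200.31 km.
Circle about each station: (x + 59.9)² + (y + 47.0)² = 125.35²; (x − 8.2)² + (y + 40.5)² = 59.08²; (x + 83.7)² + (y − 77.7)² = 200.31².
Subtracting the Receiver 1 equation from the Receiver 2 and Receiver 3 equations removes the quadratic terms:
136.2 x + 13.0 y = 8132.66
-47.6 x + 249.4 y = -17165.50
Solving the 2×2 system: x ≈ 65.1, y ≈ -56.4 km.
Check against Receiver 1 (with the unrounded x, y): √((x + 59.9)²+(y + 47.0)²) = 125.35 ≈ 125.35 km. ✓

65.1 km east, -56.4 km north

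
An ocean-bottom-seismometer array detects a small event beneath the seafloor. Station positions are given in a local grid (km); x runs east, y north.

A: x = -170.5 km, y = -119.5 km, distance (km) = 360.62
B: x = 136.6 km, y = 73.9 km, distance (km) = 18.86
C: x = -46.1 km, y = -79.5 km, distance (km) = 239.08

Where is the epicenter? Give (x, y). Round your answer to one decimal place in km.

Circle about each station: (x + 170.5)² + (y + 119.5)² = 360.62²; (x − 136.6)² + (y − 73.9)² = 18.86²; (x + 46.1)² + (y + 79.5)² = 239.08².
Subtracting the A equation from the B and C equations removes the quadratic terms:
614.2 x + 386.8 y = 110461.35
248.8 x + 80.0 y = 37982.50
Solving the 2×2 system: x ≈ 124.3, y ≈ 88.2 km.
Check against A (with the unrounded x, y): √((x + 170.5)²+(y + 119.5)²) = 360.62 ≈ 360.62 km. ✓

x ≈ 124.3 km, y ≈ 88.2 km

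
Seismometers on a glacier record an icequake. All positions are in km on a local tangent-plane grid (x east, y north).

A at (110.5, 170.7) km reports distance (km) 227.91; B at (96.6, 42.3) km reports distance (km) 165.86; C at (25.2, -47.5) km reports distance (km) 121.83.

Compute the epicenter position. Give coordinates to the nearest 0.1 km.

-68.8 km east, 30.0 km north

Circle about each station: (x − 110.5)² + (y − 170.7)² = 227.91²; (x − 96.6)² + (y − 42.3)² = 165.86²; (x − 25.2)² + (y + 47.5)² = 121.83².
Subtracting the A equation from the B and C equations removes the quadratic terms:
-27.8 x − 256.8 y = -5794.46
-170.6 x − 436.4 y = -1357.03
Solving the 2×2 system: x ≈ -68.8, y ≈ 30.0 km.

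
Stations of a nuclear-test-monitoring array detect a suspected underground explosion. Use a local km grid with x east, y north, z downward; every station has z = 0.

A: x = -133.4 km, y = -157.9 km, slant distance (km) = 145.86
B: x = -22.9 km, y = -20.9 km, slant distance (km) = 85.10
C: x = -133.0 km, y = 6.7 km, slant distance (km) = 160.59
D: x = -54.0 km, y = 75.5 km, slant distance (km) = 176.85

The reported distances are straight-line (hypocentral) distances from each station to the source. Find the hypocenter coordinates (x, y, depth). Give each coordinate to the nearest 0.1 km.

x ≈ -14.4 km, y ≈ -89.6 km, depth ≈ 49.5 km

Each station gives a sphere (x−x_i)² + (y−y_i)² + z² = d_i² (stations at z=0).
Subtracting the A sphere from B and C: z² cancels, leaving linear equations in x and y:
221.0 x + 274.0 y = -27733.62
0.8 x + 329.2 y = -29508.09
Solving: x ≈ -14.403, y ≈ -89.601 km (keep extra digits for the depth step; rounded: -14.4, -89.6).
Then from the A sphere: z² = 145.86² − (x + 133.4)² − (y + 157.9)² with x = -14.403, y = -89.601, so z ≈ 49.498 ≈ 49.5 km.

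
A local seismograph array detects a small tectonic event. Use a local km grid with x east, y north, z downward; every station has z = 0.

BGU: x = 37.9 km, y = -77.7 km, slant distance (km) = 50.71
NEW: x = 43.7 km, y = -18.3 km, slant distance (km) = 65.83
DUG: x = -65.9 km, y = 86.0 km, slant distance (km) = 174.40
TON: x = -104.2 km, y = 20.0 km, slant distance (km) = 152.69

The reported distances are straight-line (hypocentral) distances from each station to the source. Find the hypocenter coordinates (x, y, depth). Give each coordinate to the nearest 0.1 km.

Each station gives a sphere (x−x_i)² + (y−y_i)² + z² = d_i² (stations at z=0).
Subtracting the BGU sphere from NEW and DUG: z² cancels, leaving linear equations in x and y:
11.6 x + 118.8 y = -6991.20
-207.6 x + 327.4 y = -23578.75
Solving: x ≈ 17.998, y ≈ -60.606 km (keep extra digits for the depth step; rounded: 18.0, -60.6).
Then from the BGU sphere: z² = 50.71² − (x − 37.9)² − (y + 77.7)² with x = 17.998, y = -60.606, so z ≈ 43.396 ≈ 43.4 km.

x ≈ 18.0 km, y ≈ -60.6 km, depth ≈ 43.4 km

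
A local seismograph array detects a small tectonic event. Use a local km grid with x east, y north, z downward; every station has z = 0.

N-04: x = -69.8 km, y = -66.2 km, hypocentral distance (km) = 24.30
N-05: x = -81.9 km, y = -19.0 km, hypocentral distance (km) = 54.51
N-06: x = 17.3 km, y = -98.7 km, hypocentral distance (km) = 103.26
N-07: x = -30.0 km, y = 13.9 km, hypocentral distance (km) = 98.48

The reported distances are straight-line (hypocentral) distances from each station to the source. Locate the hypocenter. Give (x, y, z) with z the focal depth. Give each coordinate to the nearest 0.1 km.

Each station gives a sphere (x−x_i)² + (y−y_i)² + z² = d_i² (stations at z=0).
Subtracting the N-04 sphere from N-05 and N-06: z² cancels, leaving linear equations in x and y:
-24.2 x + 94.4 y = -4566.72
174.2 x − 65.0 y = -9285.64
Solving: x ≈ -78.903, y ≈ -68.603 km (keep extra digits for the depth step; rounded: -78.9, -68.6).
Then from the N-04 sphere: z² = 24.30² − (x + 69.8)² − (y + 66.2)² with x = -78.903, y = -68.603, so z ≈ 22.402 ≈ 22.4 km.

x ≈ -78.9 km, y ≈ -68.6 km, depth ≈ 22.4 km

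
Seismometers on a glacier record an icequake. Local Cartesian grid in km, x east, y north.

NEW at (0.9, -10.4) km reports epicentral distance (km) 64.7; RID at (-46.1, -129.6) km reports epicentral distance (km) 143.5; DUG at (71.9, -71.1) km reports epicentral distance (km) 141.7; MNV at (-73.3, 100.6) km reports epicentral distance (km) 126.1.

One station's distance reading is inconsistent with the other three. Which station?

RID

Solve using three stations at a time. Using NEW, DUG, MNV (subtract circle equations pairwise → linear system) gives (x, y) ≈ (-62.0, -24.9).
Distances from that point to each station vs reported:
  NEW: calculated 64.5 vs reported 64.7 → residual 0.2 km
  RID: calculated 105.9 vs reported 143.5 → residual 37.6 km
  DUG: calculated 141.6 vs reported 141.7 → residual 0.1 km
  MNV: calculated 126.0 vs reported 126.1 → residual 0.1 km
NEW, DUG, MNV are mutually consistent (residuals ≈ 0); RID is off by 37.6 km.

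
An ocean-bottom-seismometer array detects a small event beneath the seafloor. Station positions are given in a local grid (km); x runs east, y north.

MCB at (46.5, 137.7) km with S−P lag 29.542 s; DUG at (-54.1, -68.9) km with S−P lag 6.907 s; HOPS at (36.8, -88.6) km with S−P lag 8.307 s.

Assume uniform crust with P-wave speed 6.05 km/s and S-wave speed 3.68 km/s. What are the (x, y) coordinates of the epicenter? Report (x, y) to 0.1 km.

Distance from S−P lag: d = Δt · v_P v_S / (v_P − v_S) = Δt · (6.05·3.68)/(6.05−3.68) ≈ 9.3941·Δt.
So d_MCB = 277.52, d_DUG = 64.88, d_HOPS = 78.04 km.
Circle about each station: (x − 46.5)² + (y − 137.7)² = 277.52²; (x + 54.1)² + (y + 68.9)² = 64.88²; (x − 36.8)² + (y + 88.6)² = 78.04².
Subtracting the MCB equation from the DUG and HOPS equations removes the quadratic terms:
-201.2 x − 413.2 y = 59358.42
-19.4 x − 452.6 y = 59007.77
Solving the 2×2 system: x ≈ -29.9, y ≈ -129.1 km.

-29.9 km east, -129.1 km north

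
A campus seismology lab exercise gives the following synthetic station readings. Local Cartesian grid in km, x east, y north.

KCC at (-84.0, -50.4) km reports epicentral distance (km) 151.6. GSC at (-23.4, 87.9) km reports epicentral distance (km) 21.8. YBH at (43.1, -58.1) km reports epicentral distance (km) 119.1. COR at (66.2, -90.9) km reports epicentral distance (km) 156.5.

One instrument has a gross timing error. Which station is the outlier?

GSC

Solve using three stations at a time. Using KCC, YBH, COR (subtract circle equations pairwise → linear system) gives (x, y) ≈ (21.0, 58.9).
Distances from that point to each station vs reported:
  KCC: calculated 151.6 vs reported 151.6 → residual 0.0 km
  GSC: calculated 53.0 vs reported 21.8 → residual 31.2 km
  YBH: calculated 119.1 vs reported 119.1 → residual 0.0 km
  COR: calculated 156.5 vs reported 156.5 → residual 0.0 km
KCC, YBH, COR are mutually consistent (residuals ≈ 0); GSC is off by 31.2 km.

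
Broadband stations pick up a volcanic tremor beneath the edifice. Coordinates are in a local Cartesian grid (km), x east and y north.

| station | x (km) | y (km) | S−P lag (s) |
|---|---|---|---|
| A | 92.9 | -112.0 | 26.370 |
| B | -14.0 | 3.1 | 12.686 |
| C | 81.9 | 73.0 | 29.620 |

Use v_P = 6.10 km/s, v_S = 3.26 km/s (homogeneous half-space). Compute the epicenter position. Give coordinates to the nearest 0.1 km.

Distance from S−P lag: d = Δt · v_P v_S / (v_P − v_S) = Δt · (6.10·3.26)/(6.10−3.26) ≈ 7.0021·Δt.
So d_A = 184.65, d_B = 88.83, d_C = 207.40 km.
Circle about each station: (x − 92.9)² + (y + 112.0)² = 184.65²; (x + 14.0)² + (y − 3.1)² = 88.83²; (x − 81.9)² + (y − 73.0)² = 207.40².
Subtracting pairs of circle equations eliminates x²+y² and gives linear equations (the radical axes):
-213.8 x + 230.2 y = 5236.05
-22.0 x + 370.0 y = -18056.94
Solving the 2×2 system: x ≈ -82.3, y ≈ -53.7 km.

x ≈ -82.3 km, y ≈ -53.7 km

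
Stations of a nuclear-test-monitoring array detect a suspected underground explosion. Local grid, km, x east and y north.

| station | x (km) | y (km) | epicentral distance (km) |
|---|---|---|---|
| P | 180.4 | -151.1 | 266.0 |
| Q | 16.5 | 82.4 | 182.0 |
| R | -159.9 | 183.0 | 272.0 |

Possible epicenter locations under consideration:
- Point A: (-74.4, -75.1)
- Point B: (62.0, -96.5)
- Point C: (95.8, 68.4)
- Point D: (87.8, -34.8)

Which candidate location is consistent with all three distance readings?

Point A

For each candidate, compare |candidate − station| to the reported distance:
Point A: residuals P 0.1, Q 0.2, R 0.1 → max 0.2 km
Point B: residuals P 135.6, Q 2.6, R 84.9 → max 135.6 km
Point C: residuals P 30.8, Q 101.5, R 8.2 → max 101.5 km
Point D: residuals P 117.3, Q 44.8, R 57.8 → max 117.3 km
Only Point A has all residuals ≈ 0.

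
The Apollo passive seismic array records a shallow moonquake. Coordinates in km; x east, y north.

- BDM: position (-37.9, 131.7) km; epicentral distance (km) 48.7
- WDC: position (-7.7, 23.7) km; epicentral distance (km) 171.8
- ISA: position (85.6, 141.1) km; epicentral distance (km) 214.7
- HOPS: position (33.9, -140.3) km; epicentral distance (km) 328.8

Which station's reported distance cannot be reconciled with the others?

BDM

Solve using three stations at a time. Using WDC, ISA, HOPS (subtract circle equations pairwise → linear system) gives (x, y) ≈ (-129.0, 145.3).
Distances from that point to each station vs reported:
  BDM: calculated 92.1 vs reported 48.7 → residual 43.4 km
  WDC: calculated 171.7 vs reported 171.8 → residual 0.1 km
  ISA: calculated 214.7 vs reported 214.7 → residual 0.0 km
  HOPS: calculated 328.8 vs reported 328.8 → residual 0.0 km
WDC, ISA, HOPS are mutually consistent (residuals ≈ 0); BDM is off by 43.4 km.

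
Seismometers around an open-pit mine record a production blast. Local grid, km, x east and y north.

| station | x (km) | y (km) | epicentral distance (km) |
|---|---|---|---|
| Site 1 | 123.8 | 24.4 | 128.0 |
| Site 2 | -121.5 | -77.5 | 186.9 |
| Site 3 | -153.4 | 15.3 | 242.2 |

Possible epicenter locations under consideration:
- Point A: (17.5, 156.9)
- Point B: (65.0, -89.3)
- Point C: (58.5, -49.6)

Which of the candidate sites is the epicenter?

Point B

For each candidate, compare |candidate − station| to the reported distance:
Point A: residuals Site 1 41.9, Site 2 85.6, Site 3 20.3 → max 85.6 km
Point B: residuals Site 1 0.0, Site 2 0.0, Site 3 0.0 → max 0.0 km
Point C: residuals Site 1 29.3, Site 2 4.8, Site 3 20.6 → max 29.3 km
Only Point B has all residuals ≈ 0.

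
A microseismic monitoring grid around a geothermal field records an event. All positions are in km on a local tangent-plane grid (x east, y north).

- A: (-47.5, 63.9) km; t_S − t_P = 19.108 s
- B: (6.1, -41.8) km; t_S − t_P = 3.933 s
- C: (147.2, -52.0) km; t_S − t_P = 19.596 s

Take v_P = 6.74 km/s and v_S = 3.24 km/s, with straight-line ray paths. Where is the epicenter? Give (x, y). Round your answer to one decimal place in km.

x ≈ 27.1 km, y ≈ -29.1 km

Distance from S−P lag: d = Δt · v_P v_S / (v_P − v_S) = Δt · (6.74·3.24)/(6.74−3.24) ≈ 6.2393·Δt.
So d_A = 119.22, d_B = 24.54, d_C = 122.27 km.
Circle about each station: (x + 47.5)² + (y − 63.9)² = 119.22²; (x − 6.1)² + (y + 41.8)² = 24.54²; (x − 147.2)² + (y + 52.0)² = 122.27².
Subtracting the A equation from the B and C equations removes the quadratic terms:
107.2 x − 211.4 y = 9056.19
389.4 x − 231.8 y = 17295.84
Solving the 2×2 system: x ≈ 27.1, y ≈ -29.1 km.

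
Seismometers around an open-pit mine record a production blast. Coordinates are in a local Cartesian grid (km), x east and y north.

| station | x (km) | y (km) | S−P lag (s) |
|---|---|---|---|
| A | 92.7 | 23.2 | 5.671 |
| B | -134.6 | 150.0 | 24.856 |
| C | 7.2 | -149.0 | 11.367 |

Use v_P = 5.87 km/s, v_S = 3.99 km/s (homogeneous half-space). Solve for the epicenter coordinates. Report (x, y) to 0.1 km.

Distance from S−P lag: d = Δt · v_P v_S / (v_P − v_S) = Δt · (5.87·3.99)/(5.87−3.99) ≈ 12.4581·Δt.
So d_A = 70.65, d_B = 309.66, d_C = 141.61 km.
Circle about each station: (x − 92.7)² + (y − 23.2)² = 70.65²; (x + 134.6)² + (y − 150.0)² = 309.66²; (x − 7.2)² + (y + 149.0)² = 141.61².
Subtracting pairs of circle equations eliminates x²+y² and gives linear equations (the radical axes):
-454.6 x + 253.6 y = -59412.26
-171.0 x − 344.4 y = -1940.66
Solving the 2×2 system: x ≈ 104.8, y ≈ -46.4 km.
Check against A (with the unrounded x, y): √((x − 92.7)²+(y − 23.2)²) = 70.65 ≈ 70.65 km. ✓

104.8 km east, -46.4 km north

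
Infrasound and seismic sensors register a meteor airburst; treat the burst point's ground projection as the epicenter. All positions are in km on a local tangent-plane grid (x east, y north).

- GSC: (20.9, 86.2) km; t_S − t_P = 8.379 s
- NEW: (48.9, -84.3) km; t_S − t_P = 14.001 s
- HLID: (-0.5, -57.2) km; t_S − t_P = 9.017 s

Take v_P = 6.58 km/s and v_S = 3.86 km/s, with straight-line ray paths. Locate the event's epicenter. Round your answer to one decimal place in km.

-25.5 km east, 23.2 km north

Distance from S−P lag: d = Δt · v_P v_S / (v_P − v_S) = Δt · (6.58·3.86)/(6.58−3.86) ≈ 9.3378·Δt.
So d_GSC = 78.24, d_NEW = 130.74, d_HLID = 84.20 km.
Circle about each station: (x − 20.9)² + (y − 86.2)² = 78.24²; (x − 48.9)² + (y + 84.3)² = 130.74²; (x + 0.5)² + (y + 57.2)² = 84.20².
Subtracting the GSC equation from the NEW and HLID equations removes the quadratic terms:
56.0 x − 341.0 y = -9341.00
-42.8 x − 286.8 y = -5563.30
Solving the 2×2 system: x ≈ -25.5, y ≈ 23.2 km.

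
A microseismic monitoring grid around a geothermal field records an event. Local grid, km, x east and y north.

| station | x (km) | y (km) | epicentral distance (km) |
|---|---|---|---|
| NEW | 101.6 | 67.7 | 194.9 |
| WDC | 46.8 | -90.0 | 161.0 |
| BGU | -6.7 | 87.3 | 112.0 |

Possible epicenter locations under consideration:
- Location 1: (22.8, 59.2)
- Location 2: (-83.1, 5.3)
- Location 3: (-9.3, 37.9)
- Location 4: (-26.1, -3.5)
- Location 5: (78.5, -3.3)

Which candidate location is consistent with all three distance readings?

Location 2

For each candidate, compare |candidate − station| to the reported distance:
Location 1: residuals NEW 115.6, WDC 9.9, BGU 71.3 → max 115.6 km
Location 2: residuals NEW 0.1, WDC 0.1, BGU 0.1 → max 0.1 km
Location 3: residuals NEW 80.1, WDC 21.3, BGU 62.5 → max 80.1 km
Location 4: residuals NEW 48.7, WDC 47.9, BGU 19.2 → max 48.7 km
Location 5: residuals NEW 120.2, WDC 68.7, BGU 12.4 → max 120.2 km
Only Location 2 has all residuals ≈ 0.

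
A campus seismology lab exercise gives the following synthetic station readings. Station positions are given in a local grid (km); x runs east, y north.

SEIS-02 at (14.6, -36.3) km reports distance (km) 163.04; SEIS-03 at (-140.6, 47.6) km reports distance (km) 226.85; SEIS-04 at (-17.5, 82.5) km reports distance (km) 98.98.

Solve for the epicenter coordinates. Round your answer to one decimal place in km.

(76.1, 114.7)

Circle about each station: (x − 14.6)² + (y + 36.3)² = 163.04²; (x + 140.6)² + (y − 47.6)² = 226.85²; (x + 17.5)² + (y − 82.5)² = 98.98².
Subtracting the SEIS-02 equation from the SEIS-03 and SEIS-04 equations removes the quadratic terms:
-310.4 x + 167.8 y = -4375.61
-64.2 x + 237.6 y = 22366.65
Solving the 2×2 system: x ≈ 76.1, y ≈ 114.7 km.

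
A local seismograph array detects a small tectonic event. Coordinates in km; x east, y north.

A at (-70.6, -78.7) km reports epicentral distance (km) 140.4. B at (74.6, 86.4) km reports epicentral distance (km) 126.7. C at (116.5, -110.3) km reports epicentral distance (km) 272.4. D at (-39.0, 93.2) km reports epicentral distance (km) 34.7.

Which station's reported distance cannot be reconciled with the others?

C

Solve using three stations at a time. Using A, B, D (subtract circle equations pairwise → linear system) gives (x, y) ≈ (-49.3, 60.1).
Distances from that point to each station vs reported:
  A: calculated 140.4 vs reported 140.4 → residual 0.0 km
  B: calculated 126.7 vs reported 126.7 → residual 0.0 km
  C: calculated 237.8 vs reported 272.4 → residual 34.6 km
  D: calculated 34.7 vs reported 34.7 → residual 0.0 km
A, B, D are mutually consistent (residuals ≈ 0); C is off by 34.6 km.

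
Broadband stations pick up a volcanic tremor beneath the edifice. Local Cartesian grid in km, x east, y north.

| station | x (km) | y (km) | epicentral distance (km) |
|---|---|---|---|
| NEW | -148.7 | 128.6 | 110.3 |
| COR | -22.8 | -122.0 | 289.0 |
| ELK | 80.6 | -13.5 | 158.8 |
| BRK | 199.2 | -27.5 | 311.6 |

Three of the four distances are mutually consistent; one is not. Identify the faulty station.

ELK

Solve using three stations at a time. Using NEW, COR, BRK (subtract circle equations pairwise → linear system) gives (x, y) ≈ (-44.9, 166.2).
Distances from that point to each station vs reported:
  NEW: calculated 110.4 vs reported 110.3 → residual 0.1 km
  COR: calculated 289.0 vs reported 289.0 → residual 0.0 km
  ELK: calculated 219.2 vs reported 158.8 → residual 60.4 km
  BRK: calculated 311.6 vs reported 311.6 → residual 0.0 km
NEW, COR, BRK are mutually consistent (residuals ≈ 0); ELK is off by 60.4 km.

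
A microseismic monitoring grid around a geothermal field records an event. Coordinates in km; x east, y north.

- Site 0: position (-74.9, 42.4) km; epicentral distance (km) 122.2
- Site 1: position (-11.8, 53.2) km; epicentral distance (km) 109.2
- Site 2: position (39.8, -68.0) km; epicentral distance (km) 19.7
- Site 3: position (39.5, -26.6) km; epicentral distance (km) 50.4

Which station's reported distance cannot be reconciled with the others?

Site 2

Solve using three stations at a time. Using Site 0, Site 1, Site 3 (subtract circle equations pairwise → linear system) gives (x, y) ≈ (-1.8, -55.6).
Distances from that point to each station vs reported:
  Site 0: calculated 122.2 vs reported 122.2 → residual 0.0 km
  Site 1: calculated 109.2 vs reported 109.2 → residual 0.0 km
  Site 2: calculated 43.4 vs reported 19.7 → residual 23.7 km
  Site 3: calculated 50.5 vs reported 50.4 → residual 0.1 km
Site 0, Site 1, Site 3 are mutually consistent (residuals ≈ 0); Site 2 is off by 23.7 km.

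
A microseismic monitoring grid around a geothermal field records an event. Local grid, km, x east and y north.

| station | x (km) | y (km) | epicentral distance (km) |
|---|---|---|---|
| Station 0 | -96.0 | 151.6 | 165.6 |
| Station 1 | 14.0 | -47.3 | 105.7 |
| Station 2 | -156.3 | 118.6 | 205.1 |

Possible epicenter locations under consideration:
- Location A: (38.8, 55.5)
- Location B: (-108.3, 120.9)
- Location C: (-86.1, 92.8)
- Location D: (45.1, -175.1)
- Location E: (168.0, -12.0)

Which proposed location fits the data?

For each candidate, compare |candidate − station| to the reported distance:
Location A: residuals Station 0 0.1, Station 1 0.0, Station 2 0.0 → max 0.1 km
Location B: residuals Station 0 132.5, Station 1 102.3, Station 2 157.0 → max 157.0 km
Location C: residuals Station 0 106.0, Station 1 66.5, Station 2 130.3 → max 130.3 km
Location D: residuals Station 0 190.3, Station 1 25.8, Station 2 151.0 → max 190.3 km
Location E: residuals Station 0 145.0, Station 1 52.3, Station 2 144.5 → max 145.0 km
Only Location A has all residuals ≈ 0.

Location A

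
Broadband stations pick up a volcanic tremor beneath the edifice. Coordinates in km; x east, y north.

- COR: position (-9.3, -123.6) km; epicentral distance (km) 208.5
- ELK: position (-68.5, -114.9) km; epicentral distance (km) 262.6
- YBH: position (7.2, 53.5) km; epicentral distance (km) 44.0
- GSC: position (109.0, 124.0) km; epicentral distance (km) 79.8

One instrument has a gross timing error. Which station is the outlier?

ELK

Solve using three stations at a time. Using COR, YBH, GSC (subtract circle equations pairwise → linear system) gives (x, y) ≈ (43.7, 78.0).
Distances from that point to each station vs reported:
  COR: calculated 208.5 vs reported 208.5 → residual 0.0 km
  ELK: calculated 223.2 vs reported 262.6 → residual 39.4 km
  YBH: calculated 44.0 vs reported 44.0 → residual 0.0 km
  GSC: calculated 79.8 vs reported 79.8 → residual 0.0 km
COR, YBH, GSC are mutually consistent (residuals ≈ 0); ELK is off by 39.4 km.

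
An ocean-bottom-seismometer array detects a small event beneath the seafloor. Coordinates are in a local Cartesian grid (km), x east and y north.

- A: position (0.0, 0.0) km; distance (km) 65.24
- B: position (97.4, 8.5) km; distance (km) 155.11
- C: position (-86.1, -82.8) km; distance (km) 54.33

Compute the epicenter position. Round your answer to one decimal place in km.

Circle about each station: x² + y² = 65.24²; (x − 97.4)² + (y − 8.5)² = 155.11²; (x + 86.1)² + (y + 82.8)² = 54.33².
Subtracting pairs of circle equations eliminates x²+y² and gives linear equations (the radical axes):
194.8 x + 17.0 y = -10243.84
-172.2 x − 165.6 y = 15573.56
Solving the 2×2 system: x ≈ -48.8, y ≈ -43.3 km.

-48.8 km east, -43.3 km north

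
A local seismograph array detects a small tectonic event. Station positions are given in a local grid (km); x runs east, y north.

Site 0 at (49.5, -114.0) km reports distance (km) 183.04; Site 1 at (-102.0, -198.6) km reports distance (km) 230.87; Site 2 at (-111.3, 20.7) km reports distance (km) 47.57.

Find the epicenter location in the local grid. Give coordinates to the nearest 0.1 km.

(-64.5, 29.2)

Circle about each station: (x − 49.5)² + (y + 114.0)² = 183.04²; (x + 102.0)² + (y + 198.6)² = 230.87²; (x + 111.3)² + (y − 20.7)² = 47.57².
Subtracting pairs of circle equations eliminates x²+y² and gives linear equations (the radical axes):
-303.0 x − 169.2 y = 14602.39
-321.6 x + 269.4 y = 28610.67
Solving the 2×2 system: x ≈ -64.5, y ≈ 29.2 km.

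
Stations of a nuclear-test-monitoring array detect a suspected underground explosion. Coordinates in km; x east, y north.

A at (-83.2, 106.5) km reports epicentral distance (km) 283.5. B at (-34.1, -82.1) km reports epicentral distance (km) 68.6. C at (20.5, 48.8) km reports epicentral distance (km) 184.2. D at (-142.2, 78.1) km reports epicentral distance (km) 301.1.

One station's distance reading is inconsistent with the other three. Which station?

Solve using three stations at a time. Using A, C, D (subtract circle equations pairwise → linear system) gives (x, y) ≈ (79.4, -125.7).
Distances from that point to each station vs reported:
  A: calculated 283.5 vs reported 283.5 → residual 0.0 km
  B: calculated 121.6 vs reported 68.6 → residual 53.0 km
  C: calculated 184.2 vs reported 184.2 → residual 0.0 km
  D: calculated 301.1 vs reported 301.1 → residual 0.0 km
A, C, D are mutually consistent (residuals ≈ 0); B is off by 53.0 km.

B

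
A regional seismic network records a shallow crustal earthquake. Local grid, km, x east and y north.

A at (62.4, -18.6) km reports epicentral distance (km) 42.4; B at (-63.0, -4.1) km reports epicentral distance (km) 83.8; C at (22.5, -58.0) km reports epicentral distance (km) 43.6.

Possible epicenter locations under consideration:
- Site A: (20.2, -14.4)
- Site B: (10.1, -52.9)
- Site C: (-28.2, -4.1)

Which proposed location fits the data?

For each candidate, compare |candidate − station| to the reported distance:
Site A: residuals A 0.0, B 0.0, C 0.1 → max 0.1 km
Site B: residuals A 20.1, B 4.1, C 30.2 → max 30.2 km
Site C: residuals A 49.4, B 49.0, C 30.4 → max 49.4 km
Only Site A has all residuals ≈ 0.

Site A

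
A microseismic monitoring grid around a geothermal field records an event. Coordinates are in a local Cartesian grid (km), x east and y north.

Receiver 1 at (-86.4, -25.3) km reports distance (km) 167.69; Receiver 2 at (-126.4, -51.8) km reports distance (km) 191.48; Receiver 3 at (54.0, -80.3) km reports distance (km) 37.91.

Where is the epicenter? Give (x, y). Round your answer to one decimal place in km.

Circle about each station: (x + 86.4)² + (y + 25.3)² = 167.69²; (x + 126.4)² + (y + 51.8)² = 191.48²; (x − 54.0)² + (y + 80.3)² = 37.91².
Subtracting pairs of circle equations eliminates x²+y² and gives linear equations (the radical axes):
-80.0 x − 53.0 y = 2010.50
280.8 x − 110.0 y = 27941.81
Solving the 2×2 system: x ≈ 53.2, y ≈ -118.2 km.

53.2 km east, -118.2 km north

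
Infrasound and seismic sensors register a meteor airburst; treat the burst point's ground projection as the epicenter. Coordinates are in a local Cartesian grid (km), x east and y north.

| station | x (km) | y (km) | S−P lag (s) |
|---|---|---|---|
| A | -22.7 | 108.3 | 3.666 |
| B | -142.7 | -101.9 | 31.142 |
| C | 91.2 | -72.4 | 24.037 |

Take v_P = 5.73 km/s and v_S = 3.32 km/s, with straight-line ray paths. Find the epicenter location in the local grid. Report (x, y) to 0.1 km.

Distance from S−P lag: d = Δt · v_P v_S / (v_P − v_S) = Δt · (5.73·3.32)/(5.73−3.32) ≈ 7.8936·Δt.
So d_A = 28.94, d_B = 245.82, d_C = 189.74 km.
Circle about each station: (x + 22.7)² + (y − 108.3)² = 28.94²; (x + 142.7)² + (y + 101.9)² = 245.82²; (x − 91.2)² + (y + 72.4)² = 189.74².
Subtracting the A equation from the B and C equations removes the quadratic terms:
-240.0 x − 420.4 y = -41087.23
227.8 x − 361.4 y = -33848.72
Solving the 2×2 system: x ≈ 3.4, y ≈ 95.8 km.

(3.4, 95.8)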